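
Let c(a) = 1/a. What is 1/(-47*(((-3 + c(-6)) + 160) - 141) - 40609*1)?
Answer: -6/248119 ≈ -2.4182e-5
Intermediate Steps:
1/(-47*(((-3 + c(-6)) + 160) - 141) - 40609*1) = 1/(-47*(((-3 + 1/(-6)) + 160) - 141) - 40609*1) = 1/(-47*(((-3 - 1/6) + 160) - 141) - 40609) = 1/(-47*((-19/6 + 160) - 141) - 40609) = 1/(-47*(941/6 - 141) - 40609) = 1/(-47*95/6 - 40609) = 1/(-4465/6 - 40609) = 1/(-248119/6) = -6/248119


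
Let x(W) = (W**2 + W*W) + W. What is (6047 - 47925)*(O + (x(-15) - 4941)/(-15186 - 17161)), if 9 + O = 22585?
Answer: -30582262889884/32347 ≈ -9.4544e+8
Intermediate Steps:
O = 22576 (O = -9 + 22585 = 22576)
x(W) = W + 2*W**2 (x(W) = (W**2 + W**2) + W = 2*W**2 + W = W + 2*W**2)
(6047 - 47925)*(O + (x(-15) - 4941)/(-15186 - 17161)) = (6047 - 47925)*(22576 + (-15*(1 + 2*(-15)) - 4941)/(-15186 - 17161)) = -41878*(22576 + (-15*(1 - 30) - 4941)/(-32347)) = -41878*(22576 + (-15*(-29) - 4941)*(-1/32347)) = -41878*(22576 + (435 - 4941)*(-1/32347)) = -41878*(22576 - 4506*(-1/32347)) = -41878*(22576 + 4506/32347) = -41878*730270378/32347 = -30582262889884/32347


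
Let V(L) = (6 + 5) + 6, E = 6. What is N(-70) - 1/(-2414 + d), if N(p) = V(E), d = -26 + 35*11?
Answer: 34936/2055 ≈ 17.000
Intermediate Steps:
V(L) = 17 (V(L) = 11 + 6 = 17)
d = 359 (d = -26 + 385 = 359)
N(p) = 17
N(-70) - 1/(-2414 + d) = 17 - 1/(-2414 + 359) = 17 - 1/(-2055) = 17 - 1*(-1/2055) = 17 + 1/2055 = 34936/2055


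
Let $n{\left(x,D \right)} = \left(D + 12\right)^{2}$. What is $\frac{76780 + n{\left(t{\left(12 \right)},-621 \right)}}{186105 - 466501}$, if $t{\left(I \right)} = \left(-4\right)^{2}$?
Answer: $- \frac{447661}{280396} \approx -1.5965$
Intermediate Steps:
$t{\left(I \right)} = 16$
$n{\left(x,D \right)} = \left(12 + D\right)^{2}$
$\frac{76780 + n{\left(t{\left(12 \right)},-621 \right)}}{186105 - 466501} = \frac{76780 + \left(12 - 621\right)^{2}}{186105 - 466501} = \frac{76780 + \left(-609\right)^{2}}{-280396} = \left(76780 + 370881\right) \left(- \frac{1}{280396}\right) = 447661 \left(- \frac{1}{280396}\right) = - \frac{447661}{280396}$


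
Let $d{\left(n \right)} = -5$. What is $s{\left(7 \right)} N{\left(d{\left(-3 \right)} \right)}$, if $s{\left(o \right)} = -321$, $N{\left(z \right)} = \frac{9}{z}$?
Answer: $\frac{2889}{5} \approx 577.8$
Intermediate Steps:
$s{\left(7 \right)} N{\left(d{\left(-3 \right)} \right)} = - 321 \frac{9}{-5} = - 321 \cdot 9 \left(- \frac{1}{5}\right) = \left(-321\right) \left(- \frac{9}{5}\right) = \frac{2889}{5}$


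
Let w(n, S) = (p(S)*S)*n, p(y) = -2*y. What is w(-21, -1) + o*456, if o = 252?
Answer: 114954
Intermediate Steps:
w(n, S) = -2*n*S**2 (w(n, S) = ((-2*S)*S)*n = (-2*S**2)*n = -2*n*S**2)
w(-21, -1) + o*456 = -2*(-21)*(-1)**2 + 252*456 = -2*(-21)*1 + 114912 = 42 + 114912 = 114954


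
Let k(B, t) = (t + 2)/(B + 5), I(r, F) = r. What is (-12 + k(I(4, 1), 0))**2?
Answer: 11236/81 ≈ 138.72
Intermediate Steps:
k(B, t) = (2 + t)/(5 + B)
(-12 + k(I(4, 1), 0))**2 = (-12 + (2 + 0)/(5 + 4))**2 = (-12 + 2/9)**2 = (-106/9)**2 = 11236/81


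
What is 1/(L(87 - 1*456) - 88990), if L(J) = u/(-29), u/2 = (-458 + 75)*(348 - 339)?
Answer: -29/2573816 ≈ -1.1267e-5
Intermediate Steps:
u = -6894 (u = 2*((-458 + 75)*(348 - 339)) = 2*(-383*9) = 2*(-3447) = -6894)
L(J) = 6894/29 (L(J) = -6894/(-29) = -6894*(-1/29) = 6894/29)
1/(L(87 - 1*456) - 88990) = 1/(6894/29 - 88990) = 1/(-2573816/29) = -29/2573816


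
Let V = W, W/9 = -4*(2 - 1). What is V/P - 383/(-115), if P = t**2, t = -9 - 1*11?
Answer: 7453/2300 ≈ 3.2404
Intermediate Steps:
t = -20 (t = -9 - 11 = -20)
P = 400 (P = (-20)**2 = 400)
W = -36 (W = 9*(-4*(2 - 1)) = 9*(-4*1) = 9*(-4) = -36)
V = -36
V/P - 383/(-115) = -36/400 - 383/(-115) = -36*1/400 - 383*(-1/115) = -9/100 + 383/115 = 7453/2300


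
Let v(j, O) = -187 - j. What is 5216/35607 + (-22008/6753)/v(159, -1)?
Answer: 2161836844/13866184761 ≈ 0.15591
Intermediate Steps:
5216/35607 + (-22008/6753)/v(159, -1) = 5216/35607 + (-22008/6753)/(-187 - 1*159) = 5216*(1/35607) + (-22008*1/6753)/(-187 - 159) = 5216/35607 - 7336/2251/(-346) = 5216/35607 - 7336/2251*(-1/346) = 5216/35607 + 3668/389423 = 2161836844/13866184761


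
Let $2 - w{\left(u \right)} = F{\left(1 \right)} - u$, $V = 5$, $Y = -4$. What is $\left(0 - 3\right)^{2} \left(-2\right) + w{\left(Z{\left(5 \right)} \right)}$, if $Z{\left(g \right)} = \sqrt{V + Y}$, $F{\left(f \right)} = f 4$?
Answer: $-19$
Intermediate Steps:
$F{\left(f \right)} = 4 f$
$Z{\left(g \right)} = 1$ ($Z{\left(g \right)} = \sqrt{5 - 4} = \sqrt{1} = 1$)
$w{\left(u \right)} = -2 + u$ ($w{\left(u \right)} = 2 - \left(4 \cdot 1 - u\right) = 2 - \left(4 - u\right) = 2 + \left(-4 + u\right) = -2 + u$)
$\left(0 - 3\right)^{2} \left(-2\right) + w{\left(Z{\left(5 \right)} \right)} = \left(0 - 3\right)^{2} \left(-2\right) + \left(-2 + 1\right) = \left(-3\right)^{2} \left(-2\right) - 1 = 9 \left(-2\right) - 1 = -18 - 1 = -19$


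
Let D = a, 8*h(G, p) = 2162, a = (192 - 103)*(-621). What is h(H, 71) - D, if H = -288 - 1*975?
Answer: 222157/4 ≈ 55539.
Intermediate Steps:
a = -55269 (a = 89*(-621) = -55269)
H = -1263 (H = -288 - 975 = -1263)
h(G, p) = 1081/4 (h(G, p) = (⅛)*2162 = 1081/4)
D = -55269
h(H, 71) - D = 1081/4 - 1*(-55269) = 1081/4 + 55269 = 222157/4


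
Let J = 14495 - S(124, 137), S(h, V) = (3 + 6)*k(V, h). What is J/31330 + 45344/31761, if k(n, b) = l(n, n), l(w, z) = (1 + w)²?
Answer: -3562705141/995072130 ≈ -3.5803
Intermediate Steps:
k(n, b) = (1 + n)²
S(h, V) = 9*(1 + V)² (S(h, V) = (3 + 6)*(1 + V)² = 9*(1 + V)²)
J = -156901 (J = 14495 - 9*(1 + 137)² = 14495 - 9*138² = 14495 - 9*19044 = 14495 - 1*171396 = 14495 - 171396 = -156901)
J/31330 + 45344/31761 = -156901/31330 + 45344/31761 = -3562705141/995072130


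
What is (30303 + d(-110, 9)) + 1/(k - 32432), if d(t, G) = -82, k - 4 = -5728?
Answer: 1153112475/38156 ≈ 30221.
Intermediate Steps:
k = -5724 (k = 4 - 5728 = -5724)
(30303 + d(-110, 9)) + 1/(k - 32432) = (30303 - 82) + 1/(-5724 - 32432) = 30221 + 1/(-38156) = 30221 - 1/38156 = 1153112475/38156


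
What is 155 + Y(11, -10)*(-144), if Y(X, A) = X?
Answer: -1429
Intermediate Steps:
155 + Y(11, -10)*(-144) = 155 + 11*(-144) = 155 - 1584 = -1429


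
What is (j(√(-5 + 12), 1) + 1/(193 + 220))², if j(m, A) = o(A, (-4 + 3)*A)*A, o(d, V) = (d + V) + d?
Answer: 171396/170569 ≈ 1.0048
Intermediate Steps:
o(d, V) = V + 2*d (o(d, V) = (V + d) + d = V + 2*d)
j(m, A) = A² (j(m, A) = ((-4 + 3)*A + 2*A)*A = (-A + 2*A)*A = A*A = A²)
(j(√(-5 + 12), 1) + 1/(193 + 220))² = (1² + 1/(193 + 220))² = (1 + 1/413)² = (414/413)² = 171396/170569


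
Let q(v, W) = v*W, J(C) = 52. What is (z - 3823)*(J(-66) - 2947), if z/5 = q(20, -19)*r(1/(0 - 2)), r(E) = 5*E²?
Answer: 17943210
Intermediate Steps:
q(v, W) = W*v
z = -2375 (z = 5*((-19*20)*(5*(1/(0 - 2))²)) = 5*(-1900*(1/(-2))²) = 5*(-1900*(-½)²) = 5*(-1900/4) = 5*(-380*5/4) = 5*(-475) = -2375)
(z - 3823)*(J(-66) - 2947) = (-2375 - 3823)*(52 - 2947) = -6198*(-2895) = 17943210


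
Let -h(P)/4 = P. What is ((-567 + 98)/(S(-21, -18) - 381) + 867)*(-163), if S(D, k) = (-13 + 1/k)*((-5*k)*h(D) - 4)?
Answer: -125954301162/891259 ≈ -1.4132e+5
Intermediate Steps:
h(P) = -4*P
S(D, k) = (-13 + 1/k)*(-4 + 20*D*k) (S(D, k) = (-13 + 1/k)*((-5*k)*(-4*D) - 4) = (-13 + 1/k)*(20*D*k - 4) = (-13 + 1/k)*(-4 + 20*D*k))
((-567 + 98)/(S(-21, -18) - 381) + 867)*(-163) = ((-567 + 98)/((52 - 4/(-18) + 20*(-21) - 260*(-21)*(-18)) - 381) + 867)*(-163) = (-469/((52 - 4*(-1/18) - 420 - 98280) - 381) + 867)*(-163) = (-469/((52 + 2/9 - 420 - 98280) - 381) + 867)*(-163) = (-469/(-887830/9 - 381) + 867)*(-163) = (-469/(-891259/9) + 867)*(-163) = (-469*(-9/891259) + 867)*(-163) = (4221/891259 + 867)*(-163) = (772725774/891259)*(-163) = -125954301162/891259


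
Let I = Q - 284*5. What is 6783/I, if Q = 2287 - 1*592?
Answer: 6783/275 ≈ 24.665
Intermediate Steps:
Q = 1695 (Q = 2287 - 592 = 1695)
I = 275 (I = 1695 - 284*5 = 1695 - 1420 = 275)
6783/I = 6783/275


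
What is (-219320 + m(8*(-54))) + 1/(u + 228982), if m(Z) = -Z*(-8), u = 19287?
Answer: -55308374743/248269 ≈ -2.2278e+5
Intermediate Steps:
m(Z) = 8*Z
(-219320 + m(8*(-54))) + 1/(u + 228982) = (-219320 + 8*(8*(-54))) + 1/(19287 + 228982) = (-219320 + 8*(-432)) + 1/248269 = (-219320 - 3456) + 1/248269 = -222776 + 1/248269 = -55308374743/248269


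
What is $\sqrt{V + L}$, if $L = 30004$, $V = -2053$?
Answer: $11 \sqrt{231} \approx 167.19$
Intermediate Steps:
$\sqrt{V + L} = \sqrt{-2053 + 30004} = \sqrt{27951} = 11 \sqrt{231}$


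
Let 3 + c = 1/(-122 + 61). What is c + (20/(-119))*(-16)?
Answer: -2376/7259 ≈ -0.32732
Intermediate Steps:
c = -184/61 (c = -3 + 1/(-122 + 61) = -3 + 1/(-61) = -3 - 1/61 = -184/61 ≈ -3.0164)
c + (20/(-119))*(-16) = -184/61 + (20/(-119))*(-16) = -184/61 + (20*(-1/119))*(-16) = -184/61 - 20/119*(-16) = -184/61 + 320/119 = -2376/7259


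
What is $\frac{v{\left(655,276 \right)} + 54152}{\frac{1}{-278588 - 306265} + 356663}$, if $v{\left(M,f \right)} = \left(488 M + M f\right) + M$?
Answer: $\frac{324726176631}{208595425538} \approx 1.5567$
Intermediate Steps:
$v{\left(M,f \right)} = 489 M + M f$
$\frac{v{\left(655,276 \right)} + 54152}{\frac{1}{-278588 - 306265} + 356663} = \frac{655 \left(489 + 276\right) + 54152}{\frac{1}{-278588 - 306265} + 356663} = \frac{655 \cdot 765 + 54152}{\frac{1}{-584853} + 356663} = \frac{501075 + 54152}{- \frac{1}{584853} + 356663} = \frac{555227}{\frac{208595425538}{584853}} = 555227 \cdot \frac{584853}{208595425538} = \frac{324726176631}{208595425538}$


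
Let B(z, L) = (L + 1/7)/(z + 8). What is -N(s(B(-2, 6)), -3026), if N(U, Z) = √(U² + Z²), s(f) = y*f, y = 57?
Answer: -√1795375985/14 ≈ -3026.6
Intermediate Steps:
B(z, L) = (⅐ + L)/(8 + z) (B(z, L) = (L + ⅐)/(8 + z) = (⅐ + L)/(8 + z))
s(f) = 57*f
-N(s(B(-2, 6)), -3026) = -√((57*((⅐ + 6)/(8 - 2)))² + (-3026)²) = -√((57*((43/7)/6))² + 9156676) = -√((57*((⅙)*(43/7)))² + 9156676) = -√((57*(43/42))² + 9156676) = -√((817/14)² + 9156676) = -√(667489/196 + 9156676) = -√(1795375985/196) = -√1795375985/14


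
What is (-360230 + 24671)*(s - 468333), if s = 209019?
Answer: 87015146526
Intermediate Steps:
(-360230 + 24671)*(s - 468333) = (-360230 + 24671)*(209019 - 468333) = -335559*(-259314) = 87015146526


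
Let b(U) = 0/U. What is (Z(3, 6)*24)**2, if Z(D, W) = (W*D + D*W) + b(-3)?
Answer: 746496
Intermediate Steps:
b(U) = 0
Z(D, W) = 2*D*W (Z(D, W) = (W*D + D*W) + 0 = (D*W + D*W) + 0 = 2*D*W + 0 = 2*D*W)
(Z(3, 6)*24)**2 = ((2*3*6)*24)**2 = (36*24)**2 = 864**2 = 746496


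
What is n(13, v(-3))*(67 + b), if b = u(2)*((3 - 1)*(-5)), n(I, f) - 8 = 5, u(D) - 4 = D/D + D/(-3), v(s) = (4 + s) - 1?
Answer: 923/3 ≈ 307.67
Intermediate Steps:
v(s) = 3 + s
u(D) = 5 - D/3 (u(D) = 4 + (D/D + D/(-3)) = 4 + (1 + D*(-⅓)) = 4 + (1 - D/3) = 5 - D/3)
n(I, f) = 13 (n(I, f) = 8 + 5 = 13)
b = -130/3 (b = (5 - ⅓*2)*((3 - 1)*(-5)) = (5 - ⅔)*(2*(-5)) = (13/3)*(-10) = -130/3 ≈ -43.333)
n(13, v(-3))*(67 + b) = 13*(67 - 130/3) = 13*(71/3) = 923/3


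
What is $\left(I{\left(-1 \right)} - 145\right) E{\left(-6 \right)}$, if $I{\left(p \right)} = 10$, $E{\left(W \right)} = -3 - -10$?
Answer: $-945$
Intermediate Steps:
$E{\left(W \right)} = 7$ ($E{\left(W \right)} = -3 + 10 = 7$)
$\left(I{\left(-1 \right)} - 145\right) E{\left(-6 \right)} = \left(10 - 145\right) 7 = \left(-135\right) 7 = -945$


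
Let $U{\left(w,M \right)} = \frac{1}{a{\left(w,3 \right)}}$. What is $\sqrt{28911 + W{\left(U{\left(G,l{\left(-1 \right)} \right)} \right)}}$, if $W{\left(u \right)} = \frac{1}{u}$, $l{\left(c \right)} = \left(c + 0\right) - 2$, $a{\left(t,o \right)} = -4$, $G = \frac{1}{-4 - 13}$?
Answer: $\sqrt{28907} \approx 170.02$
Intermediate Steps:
$G = - \frac{1}{17}$ ($G = \frac{1}{-17} = - \frac{1}{17} \approx -0.058824$)
$l{\left(c \right)} = -2 + c$ ($l{\left(c \right)} = c - 2 = -2 + c$)
$U{\left(w,M \right)} = - \frac{1}{4}$ ($U{\left(w,M \right)} = \frac{1}{-4} = - \frac{1}{4}$)
$\sqrt{28911 + W{\left(U{\left(G,l{\left(-1 \right)} \right)} \right)}} = \sqrt{28911 + \frac{1}{- \frac{1}{4}}} = \sqrt{28911 - 4} = \sqrt{28907}$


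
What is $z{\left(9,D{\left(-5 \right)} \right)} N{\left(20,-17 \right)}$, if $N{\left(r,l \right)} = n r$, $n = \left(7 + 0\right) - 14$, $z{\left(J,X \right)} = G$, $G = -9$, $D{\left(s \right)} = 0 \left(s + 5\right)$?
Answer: $1260$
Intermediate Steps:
$D{\left(s \right)} = 0$ ($D{\left(s \right)} = 0 \left(5 + s\right) = 0$)
$z{\left(J,X \right)} = -9$
$n = -7$ ($n = 7 - 14 = -7$)
$N{\left(r,l \right)} = - 7 r$
$z{\left(9,D{\left(-5 \right)} \right)} N{\left(20,-17 \right)} = - 9 \left(\left(-7\right) 20\right) = \left(-9\right) \left(-140\right) = 1260$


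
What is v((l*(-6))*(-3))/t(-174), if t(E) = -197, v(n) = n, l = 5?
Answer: -90/197 ≈ -0.45685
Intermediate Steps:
v((l*(-6))*(-3))/t(-174) = ((5*(-6))*(-3))/(-197) = -30*(-3)*(-1/197) = 90*(-1/197) = -90/197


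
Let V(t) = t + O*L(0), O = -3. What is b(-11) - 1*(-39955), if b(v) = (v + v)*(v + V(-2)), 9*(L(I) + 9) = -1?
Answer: 118919/3 ≈ 39640.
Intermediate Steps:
L(I) = -82/9 (L(I) = -9 + (⅑)*(-1) = -9 - ⅑ = -82/9)
V(t) = 82/3 + t (V(t) = t - 3*(-82/9) = t + 82/3 = 82/3 + t)
b(v) = 2*v*(76/3 + v) (b(v) = (v + v)*(v + (82/3 - 2)) = (2*v)*(v + 76/3) = (2*v)*(76/3 + v) = 2*v*(76/3 + v))
b(-11) - 1*(-39955) = (⅔)*(-11)*(76 + 3*(-11)) - 1*(-39955) = (⅔)*(-11)*(76 - 33) + 39955 = (⅔)*(-11)*43 + 39955 = -946/3 + 39955 = 118919/3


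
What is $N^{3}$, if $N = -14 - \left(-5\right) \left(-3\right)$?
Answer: $-24389$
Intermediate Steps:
$N = -29$ ($N = -14 - 15 = -29$)
$N^{3} = \left(-29\right)^{3} = -24389$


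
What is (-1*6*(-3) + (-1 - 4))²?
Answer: 169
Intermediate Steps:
(-1*6*(-3) + (-1 - 4))² = (-6*(-3) - 5)² = (18 - 5)² = 13² = 169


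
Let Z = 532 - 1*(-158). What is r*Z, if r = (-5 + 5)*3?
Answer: 0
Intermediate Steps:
r = 0 (r = 0*3 = 0)
Z = 690 (Z = 532 + 158 = 690)
r*Z = 0*690 = 0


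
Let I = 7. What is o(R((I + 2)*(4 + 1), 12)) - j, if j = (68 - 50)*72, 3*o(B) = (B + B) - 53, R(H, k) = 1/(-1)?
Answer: -3943/3 ≈ -1314.3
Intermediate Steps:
R(H, k) = -1 (R(H, k) = 1*(-1) = -1)
o(B) = -53/3 + 2*B/3 (o(B) = ((B + B) - 53)/3 = (2*B - 53)/3 = (-53 + 2*B)/3 = -53/3 + 2*B/3)
j = 1296 (j = 18*72 = 1296)
o(R((I + 2)*(4 + 1), 12)) - j = (-53/3 + (⅔)*(-1)) - 1*1296 = (-53/3 - ⅔) - 1296 = -55/3 - 1296 = -3943/3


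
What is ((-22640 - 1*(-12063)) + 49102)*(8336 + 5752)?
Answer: 542740200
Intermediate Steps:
((-22640 - 1*(-12063)) + 49102)*(8336 + 5752) = ((-22640 + 12063) + 49102)*14088 = (-10577 + 49102)*14088 = 38525*14088 = 542740200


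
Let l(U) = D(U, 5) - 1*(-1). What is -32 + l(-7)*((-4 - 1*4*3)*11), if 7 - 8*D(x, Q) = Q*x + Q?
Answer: -1022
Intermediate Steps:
D(x, Q) = 7/8 - Q/8 - Q*x/8 (D(x, Q) = 7/8 - (Q*x + Q)/8 = 7/8 - (Q + Q*x)/8 = 7/8 + (-Q/8 - Q*x/8) = 7/8 - Q/8 - Q*x/8)
l(U) = 5/4 - 5*U/8 (l(U) = (7/8 - 1/8*5 - 1/8*5*U) - 1*(-1) = (7/8 - 5/8 - 5*U/8) + 1 = (1/4 - 5*U/8) + 1 = 5/4 - 5*U/8)
-32 + l(-7)*((-4 - 1*4*3)*11) = -32 + (5/4 - 5/8*(-7))*((-4 - 1*4*3)*11) = -32 + (5/4 + 35/8)*((-4 - 4*3)*11) = -32 + 45*((-4 - 12)*11)/8 = -32 + 45*(-16*11)/8 = -32 + (45/8)*(-176) = -32 - 990 = -1022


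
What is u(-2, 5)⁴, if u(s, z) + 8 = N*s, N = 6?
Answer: 160000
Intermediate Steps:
u(s, z) = -8 + 6*s
u(-2, 5)⁴ = (-8 + 6*(-2))⁴ = (-8 - 12)⁴ = (-20)⁴ = 160000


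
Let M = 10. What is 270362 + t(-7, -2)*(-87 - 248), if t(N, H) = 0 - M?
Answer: 273712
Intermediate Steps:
t(N, H) = -10 (t(N, H) = 0 - 1*10 = 0 - 10 = -10)
270362 + t(-7, -2)*(-87 - 248) = 270362 - 10*(-87 - 248) = 270362 - 10*(-335) = 270362 + 3350 = 273712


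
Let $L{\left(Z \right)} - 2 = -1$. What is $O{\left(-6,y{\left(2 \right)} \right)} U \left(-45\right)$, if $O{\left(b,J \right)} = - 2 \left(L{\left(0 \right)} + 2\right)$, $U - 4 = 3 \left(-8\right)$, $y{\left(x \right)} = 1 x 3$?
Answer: $-5400$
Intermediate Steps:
$L{\left(Z \right)} = 1$ ($L{\left(Z \right)} = 2 - 1 = 1$)
$y{\left(x \right)} = 3 x$ ($y{\left(x \right)} = x 3 = 3 x$)
$U = -20$ ($U = 4 + 3 \left(-8\right) = 4 - 24 = -20$)
$O{\left(b,J \right)} = -6$ ($O{\left(b,J \right)} = - 2 \left(1 + 2\right) = \left(-2\right) 3 = -6$)
$O{\left(-6,y{\left(2 \right)} \right)} U \left(-45\right) = \left(-6\right) \left(-20\right) \left(-45\right) = 120 \left(-45\right) = -5400$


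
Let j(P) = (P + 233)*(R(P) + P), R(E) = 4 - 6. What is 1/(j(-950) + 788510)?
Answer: 1/1471094 ≈ 6.7977e-7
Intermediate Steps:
R(E) = -2
j(P) = (-2 + P)*(233 + P) (j(P) = (P + 233)*(-2 + P) = (233 + P)*(-2 + P) = (-2 + P)*(233 + P))
1/(j(-950) + 788510) = 1/((-466 + (-950)² + 231*(-950)) + 788510) = 1/((-466 + 902500 - 219450) + 788510) = 1/(682584 + 788510) = 1/1471094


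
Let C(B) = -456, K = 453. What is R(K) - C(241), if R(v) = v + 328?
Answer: 1237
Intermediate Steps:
R(v) = 328 + v
R(K) - C(241) = (328 + 453) - 1*(-456) = 781 + 456 = 1237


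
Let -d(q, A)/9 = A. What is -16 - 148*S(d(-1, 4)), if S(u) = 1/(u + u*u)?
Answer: -5077/315 ≈ -16.117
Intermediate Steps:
d(q, A) = -9*A
S(u) = 1/(u + u²)
-16 - 148*S(d(-1, 4)) = -16 - 148/(((-9*4))*(1 - 9*4)) = -16 - 148/((-36)*(1 - 36)) = -16 - (-37)/(9*(-35)) = -16 - (-37)*(-1)/(9*35) = -16 - 148*1/1260 = -16 - 37/315 = -5077/315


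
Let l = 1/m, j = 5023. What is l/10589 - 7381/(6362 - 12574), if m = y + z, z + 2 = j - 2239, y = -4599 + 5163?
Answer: 130757348363/110048046164 ≈ 1.1882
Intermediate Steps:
y = 564
z = 2782 (z = -2 + (5023 - 2239) = -2 + 2784 = 2782)
m = 3346 (m = 564 + 2782 = 3346)
l = 1/3346 ≈ 0.00029886
l/10589 - 7381/(6362 - 12574) = (1/3346)/10589 - 7381/(6362 - 12574) = (1/3346)*(1/10589) - 7381/(-6212) = 1/35430794 - 7381*(-1/6212) = 1/35430794 + 7381/6212 = 130757348363/110048046164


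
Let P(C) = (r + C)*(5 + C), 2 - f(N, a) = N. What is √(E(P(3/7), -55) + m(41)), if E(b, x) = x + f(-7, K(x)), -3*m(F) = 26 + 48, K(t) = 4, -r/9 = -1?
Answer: 2*I*√159/3 ≈ 8.4063*I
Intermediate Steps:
r = 9 (r = -9*(-1) = 9)
f(N, a) = 2 - N
m(F) = -74/3 (m(F) = -(26 + 48)/3 = -⅓*74 = -74/3)
P(C) = (5 + C)*(9 + C) (P(C) = (9 + C)*(5 + C) = (5 + C)*(9 + C))
E(b, x) = 9 + x (E(b, x) = x + (2 - 1*(-7)) = x + (2 + 7) = x + 9 = 9 + x)
√(E(P(3/7), -55) + m(41)) = √((9 - 55) - 74/3) = √(-46 - 74/3) = √(-212/3) = 2*I*√159/3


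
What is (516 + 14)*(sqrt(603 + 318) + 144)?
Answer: 76320 + 530*sqrt(921) ≈ 92404.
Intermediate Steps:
(516 + 14)*(sqrt(603 + 318) + 144) = 530*(sqrt(921) + 144) = 530*(144 + sqrt(921)) = 76320 + 530*sqrt(921)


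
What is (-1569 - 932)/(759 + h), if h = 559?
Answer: -2501/1318 ≈ -1.8976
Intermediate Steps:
(-1569 - 932)/(759 + h) = (-1569 - 932)/(759 + 559) = -2501/1318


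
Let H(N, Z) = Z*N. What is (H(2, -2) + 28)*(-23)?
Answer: -552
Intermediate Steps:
H(N, Z) = N*Z
(H(2, -2) + 28)*(-23) = (2*(-2) + 28)*(-23) = (-4 + 28)*(-23) = 24*(-23) = -552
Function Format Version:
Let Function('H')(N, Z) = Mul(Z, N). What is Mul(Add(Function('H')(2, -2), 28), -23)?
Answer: -552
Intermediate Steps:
Function('H')(N, Z) = Mul(N, Z)
Mul(Add(Function('H')(2, -2), 28), -23) = Mul(Add(Mul(2, -2), 28), -23) = Mul(Add(-4, 28), -23) = Mul(24, -23) = -552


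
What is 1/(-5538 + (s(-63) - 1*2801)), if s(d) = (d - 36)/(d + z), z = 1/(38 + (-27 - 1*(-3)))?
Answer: -881/7345273 ≈ -0.00011994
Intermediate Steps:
z = 1/14 (z = 1/(38 + (-27 + 3)) = 1/(38 - 24) = 1/14 ≈ 0.071429)
s(d) = (-36 + d)/(1/14 + d) (s(d) = (d - 36)/(d + 1/14) = (-36 + d)/(1/14 + d))
1/(-5538 + (s(-63) - 1*2801)) = 1/(-5538 + (14*(-36 - 63)/(1 + 14*(-63)) - 1*2801)) = 1/(-5538 + (14*(-99)/(1 - 882) - 2801)) = 1/(-5538 + (14*(-99)/(-881) - 2801)) = 1/(-5538 + (14*(-1/881)*(-99) - 2801)) = 1/(-5538 + (1386/881 - 2801)) = 1/(-5538 - 2466295/881) = 1/(-7345273/881) = -881/7345273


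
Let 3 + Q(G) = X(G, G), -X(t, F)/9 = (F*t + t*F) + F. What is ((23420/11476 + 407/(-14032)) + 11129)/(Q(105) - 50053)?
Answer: -448110134909/10042350463408 ≈ -0.044622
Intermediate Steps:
X(t, F) = -9*F - 18*F*t (X(t, F) = -9*((F*t + t*F) + F) = -9*((F*t + F*t) + F) = -9*(2*F*t + F) = -9*(F + 2*F*t) = -9*F - 18*F*t)
Q(G) = -3 - 9*G*(1 + 2*G)
((23420/11476 + 407/(-14032)) + 11129)/(Q(105) - 50053) = ((23420/11476 + 407/(-14032)) + 11129)/((-3 - 18*105**2 - 9*105) - 50053) = ((23420*(1/11476) + 407*(-1/14032)) + 11129)/((-3 - 18*11025 - 945) - 50053) = ((5855/2869 - 407/14032) + 11129)/((-3 - 198450 - 945) - 50053) = (80989677/40257808 + 11129)/(-199398 - 50053) = (448110134909/40257808)/(-249451) = (448110134909/40257808)*(-1/249451) = -448110134909/10042350463408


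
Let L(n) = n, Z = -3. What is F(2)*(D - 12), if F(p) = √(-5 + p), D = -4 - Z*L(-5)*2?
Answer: -46*I*√3 ≈ -79.674*I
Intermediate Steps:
D = -34 (D = -4 - (-3*(-5))*2 = -4 - 15*2 = -4 - 1*30 = -4 - 30 = -34)
F(2)*(D - 12) = √(-5 + 2)*(-34 - 12) = √(-3)*(-46) = (I*√3)*(-46) = -46*I*√3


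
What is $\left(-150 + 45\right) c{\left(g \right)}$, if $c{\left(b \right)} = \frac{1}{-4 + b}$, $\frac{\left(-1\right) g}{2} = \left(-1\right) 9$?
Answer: $- \frac{15}{2} \approx -7.5$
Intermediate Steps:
$g = 18$ ($g = - 2 \left(\left(-1\right) 9\right) = \left(-2\right) \left(-9\right) = 18$)
$\left(-150 + 45\right) c{\left(g \right)} = \frac{-150 + 45}{-4 + 18} = - \frac{105}{14} = \left(-105\right) \frac{1}{14} = - \frac{15}{2}$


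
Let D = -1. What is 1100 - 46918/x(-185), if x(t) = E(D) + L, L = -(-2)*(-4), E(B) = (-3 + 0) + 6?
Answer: 52418/5 ≈ 10484.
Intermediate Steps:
E(B) = 3 (E(B) = -3 + 6 = 3)
L = -8 (L = -1*8 = -8)
x(t) = -5 (x(t) = 3 - 8 = -5)
1100 - 46918/x(-185) = 1100 - 46918/(-5) = 1100 - 46918*(-⅕) = 1100 + 46918/5 = 52418/5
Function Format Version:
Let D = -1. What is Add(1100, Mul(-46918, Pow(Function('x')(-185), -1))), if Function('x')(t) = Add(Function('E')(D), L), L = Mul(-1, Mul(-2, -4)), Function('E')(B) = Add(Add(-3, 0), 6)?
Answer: Rational(52418, 5) ≈ 10484.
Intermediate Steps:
Function('E')(B) = 3 (Function('E')(B) = Add(-3, 6) = 3)
L = -8 (L = Mul(-1, 8) = -8)
Function('x')(t) = -5 (Function('x')(t) = Add(3, -8) = -5)
Add(1100, Mul(-46918, Pow(Function('x')(-185), -1))) = Add(1100, Mul(-46918, Pow(-5, -1))) = Add(1100, Mul(-46918, Rational(-1, 5))) = Add(1100, Rational(46918, 5)) = Rational(52418, 5)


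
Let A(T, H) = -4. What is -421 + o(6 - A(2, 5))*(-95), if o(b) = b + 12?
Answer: -2511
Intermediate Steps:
o(b) = 12 + b
-421 + o(6 - A(2, 5))*(-95) = -421 + (12 + (6 - 1*(-4)))*(-95) = -421 + (12 + (6 + 4))*(-95) = -421 + (12 + 10)*(-95) = -421 + 22*(-95) = -421 - 2090 = -2511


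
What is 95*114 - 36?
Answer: 10794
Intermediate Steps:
95*114 - 36 = 10830 - 36 = 10794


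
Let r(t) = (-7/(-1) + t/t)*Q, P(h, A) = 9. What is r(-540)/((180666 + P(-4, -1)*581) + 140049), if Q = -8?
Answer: -8/40743 ≈ -0.00019635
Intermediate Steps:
r(t) = -64 (r(t) = (-7/(-1) + t/t)*(-8) = (-7*(-1) + 1)*(-8) = (7 + 1)*(-8) = 8*(-8) = -64)
r(-540)/((180666 + P(-4, -1)*581) + 140049) = -64/((180666 + 9*581) + 140049) = -64/((180666 + 5229) + 140049) = -64/(185895 + 140049) = -64/325944 = -64*1/325944 = -8/40743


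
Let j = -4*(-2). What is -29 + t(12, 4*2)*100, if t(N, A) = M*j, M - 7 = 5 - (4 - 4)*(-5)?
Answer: 9571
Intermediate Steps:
j = 8
M = 12 (M = 7 + (5 - (4 - 4)*(-5)) = 7 + (5 - 0*(-5)) = 7 + (5 - 1*0) = 7 + (5 + 0) = 7 + 5 = 12)
t(N, A) = 96 (t(N, A) = 12*8 = 96)
-29 + t(12, 4*2)*100 = -29 + 96*100 = -29 + 9600 = 9571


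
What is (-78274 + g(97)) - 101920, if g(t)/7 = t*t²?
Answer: 6208517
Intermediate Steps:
g(t) = 7*t³ (g(t) = 7*(t*t²) = 7*t³)
(-78274 + g(97)) - 101920 = (-78274 + 7*97³) - 101920 = (-78274 + 7*912673) - 101920 = (-78274 + 6388711) - 101920 = 6310437 - 101920 = 6208517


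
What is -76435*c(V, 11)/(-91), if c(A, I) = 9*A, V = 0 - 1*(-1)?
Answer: 687915/91 ≈ 7559.5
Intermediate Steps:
V = 1 (V = 0 + 1 = 1)
-76435*c(V, 11)/(-91) = -76435*9*1/(-91) = -687915*(-1)/91 = -76435*(-9/91) = 687915/91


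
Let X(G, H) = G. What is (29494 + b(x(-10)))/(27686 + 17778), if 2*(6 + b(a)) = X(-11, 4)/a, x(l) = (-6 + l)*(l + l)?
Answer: 18872309/29096960 ≈ 0.64860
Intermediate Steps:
x(l) = 2*l*(-6 + l) (x(l) = (-6 + l)*(2*l) = 2*l*(-6 + l))
b(a) = -6 - 11/(2*a) (b(a) = -6 + (-11/a)/2 = -6 - 11/(2*a))
(29494 + b(x(-10)))/(27686 + 17778) = (29494 + (-6 - 11*(-1/(20*(-6 - 10)))/2))/(27686 + 17778) = (29494 + (-6 - 11/(2*(2*(-10)*(-16)))))/45464 = (29494 + (-6 - 11/2/320))*(1/45464) = (29494 + (-6 - 11/2*1/320))*(1/45464) = (29494 + (-6 - 11/640))*(1/45464) = (29494 - 3851/640)*(1/45464) = (18872309/640)*(1/45464) = 18872309/29096960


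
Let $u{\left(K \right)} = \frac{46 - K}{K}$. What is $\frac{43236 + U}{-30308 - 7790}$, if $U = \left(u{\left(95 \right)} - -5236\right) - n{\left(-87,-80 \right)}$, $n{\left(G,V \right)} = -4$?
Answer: $- \frac{107097}{84170} \approx -1.2724$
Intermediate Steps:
$u{\left(K \right)} = \frac{46 - K}{K}$
$U = \frac{497751}{95}$ ($U = \left(\frac{46 - 95}{95} - -5236\right) - -4 = \left(\frac{46 - 95}{95} + 5236\right) + 4 = \left(\frac{1}{95} \left(-49\right) + 5236\right) + 4 = \left(- \frac{49}{95} + 5236\right) + 4 = \frac{497371}{95} + 4 = \frac{497751}{95} \approx 5239.5$)
$\frac{43236 + U}{-30308 - 7790} = \frac{43236 + \frac{497751}{95}}{-30308 - 7790} = \frac{4605171}{95 \left(-38098\right)} = \frac{4605171}{95} \left(- \frac{1}{38098}\right) = - \frac{107097}{84170}$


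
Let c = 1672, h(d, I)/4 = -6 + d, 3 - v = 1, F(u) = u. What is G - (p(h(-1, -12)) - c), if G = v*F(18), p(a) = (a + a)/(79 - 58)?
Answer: 5132/3 ≈ 1710.7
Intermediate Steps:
v = 2 (v = 3 - 1*1 = 3 - 1 = 2)
h(d, I) = -24 + 4*d (h(d, I) = 4*(-6 + d) = -24 + 4*d)
p(a) = 2*a/21 (p(a) = (2*a)/21 = (2*a)*(1/21) = 2*a/21)
G = 36 (G = 2*18 = 36)
G - (p(h(-1, -12)) - c) = 36 - (2*(-24 + 4*(-1))/21 - 1*1672) = 36 - (2*(-24 - 4)/21 - 1672) = 36 - ((2/21)*(-28) - 1672) = 36 - (-8/3 - 1672) = 36 - 1*(-5024/3) = 36 + 5024/3 = 5132/3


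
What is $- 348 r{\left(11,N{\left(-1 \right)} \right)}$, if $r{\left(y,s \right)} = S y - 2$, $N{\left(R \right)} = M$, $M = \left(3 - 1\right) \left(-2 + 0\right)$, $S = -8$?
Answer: $31320$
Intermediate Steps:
$M = -4$ ($M = 2 \left(-2\right) = -4$)
$N{\left(R \right)} = -4$
$r{\left(y,s \right)} = -2 - 8 y$ ($r{\left(y,s \right)} = - 8 y - 2 = -2 - 8 y$)
$- 348 r{\left(11,N{\left(-1 \right)} \right)} = - 348 \left(-2 - 88\right) = \left(-348\right) \left(-90\right) = 31320$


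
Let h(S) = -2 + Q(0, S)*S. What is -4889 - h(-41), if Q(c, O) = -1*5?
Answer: -5092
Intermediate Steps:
Q(c, O) = -5
h(S) = -2 - 5*S
-4889 - h(-41) = -4889 - (-2 - 5*(-41)) = -4889 - (-2 + 205) = -4889 - 1*203 = -4889 - 203 = -5092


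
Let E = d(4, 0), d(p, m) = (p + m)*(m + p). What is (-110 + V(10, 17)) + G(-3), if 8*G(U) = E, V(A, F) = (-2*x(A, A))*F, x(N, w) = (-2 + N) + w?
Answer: -720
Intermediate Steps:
x(N, w) = -2 + N + w
d(p, m) = (m + p)**2 (d(p, m) = (m + p)*(m + p) = (m + p)**2)
E = 16 (E = (0 + 4)**2 = 4**2 = 16)
V(A, F) = F*(4 - 4*A) (V(A, F) = (-2*(-2 + A + A))*F = (-2*(-2 + 2*A))*F = (4 - 4*A)*F = F*(4 - 4*A))
G(U) = 2 (G(U) = (1/8)*16 = 2)
(-110 + V(10, 17)) + G(-3) = (-110 + 4*17*(1 - 1*10)) + 2 = (-110 + 4*17*(1 - 10)) + 2 = (-110 + 4*17*(-9)) + 2 = (-110 - 612) + 2 = -722 + 2 = -720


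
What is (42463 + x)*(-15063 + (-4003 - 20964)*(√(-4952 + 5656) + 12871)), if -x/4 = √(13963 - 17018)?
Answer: -8*(42463 - 4*I*√3055)*(40170665 + 24967*√11) ≈ -1.3674e+13 + 7.1197e+10*I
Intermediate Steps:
x = -4*I*√3055 (x = -4*√(13963 - 17018) = -4*I*√3055 ≈ -221.09*I)
(42463 + x)*(-15063 + (-4003 - 20964)*(√(-4952 + 5656) + 12871)) = (42463 - 4*I*√3055)*(-15063 + (-4003 - 20964)*(√(-4952 + 5656) + 12871)) = (42463 - 4*I*√3055)*(-15063 - 24967*(√704 + 12871)) = (42463 - 4*I*√3055)*(-15063 - 24967*(8*√11 + 12871)) = (42463 - 4*I*√3055)*(-15063 - 24967*(12871 + 8*√11)) = (42463 - 4*I*√3055)*(-15063 + (-321350257 - 199736*√11)) = (42463 - 4*I*√3055)*(-321365320 - 199736*√11) = (-321365320 - 199736*√11)*(42463 - 4*I*√3055)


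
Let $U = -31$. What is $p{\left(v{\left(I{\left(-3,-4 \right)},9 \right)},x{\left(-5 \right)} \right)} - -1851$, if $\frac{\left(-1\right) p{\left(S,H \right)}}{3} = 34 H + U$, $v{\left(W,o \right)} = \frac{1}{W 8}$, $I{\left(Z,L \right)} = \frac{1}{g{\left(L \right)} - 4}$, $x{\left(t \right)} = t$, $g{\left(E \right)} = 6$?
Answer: $2454$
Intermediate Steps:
$I{\left(Z,L \right)} = \frac{1}{2}$ ($I{\left(Z,L \right)} = \frac{1}{6 - 4} = \frac{1}{2}$)
$v{\left(W,o \right)} = \frac{1}{8 W}$ ($v{\left(W,o \right)} = \frac{1}{W} \frac{1}{8} = \frac{1}{8 W}$)
$p{\left(S,H \right)} = 93 - 102 H$ ($p{\left(S,H \right)} = - 3 \left(34 H - 31\right) = - 3 \left(-31 + 34 H\right) = 93 - 102 H$)
$p{\left(v{\left(I{\left(-3,-4 \right)},9 \right)},x{\left(-5 \right)} \right)} - -1851 = \left(93 - -510\right) - -1851 = \left(93 + 510\right) + 1851 = 603 + 1851 = 2454$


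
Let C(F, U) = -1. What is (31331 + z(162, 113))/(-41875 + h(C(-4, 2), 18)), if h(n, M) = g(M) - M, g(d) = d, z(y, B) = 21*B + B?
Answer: -33817/41875 ≈ -0.80757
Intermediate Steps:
z(y, B) = 22*B
h(n, M) = 0 (h(n, M) = M - M = 0)
(31331 + z(162, 113))/(-41875 + h(C(-4, 2), 18)) = (31331 + 22*113)/(-41875 + 0) = (31331 + 2486)/(-41875) = 33817*(-1/41875) = -33817/41875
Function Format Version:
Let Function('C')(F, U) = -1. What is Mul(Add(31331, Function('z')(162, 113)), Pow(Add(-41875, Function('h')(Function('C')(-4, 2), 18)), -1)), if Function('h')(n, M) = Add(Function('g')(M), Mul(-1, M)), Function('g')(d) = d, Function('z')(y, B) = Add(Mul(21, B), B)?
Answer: Rational(-33817, 41875) ≈ -0.80757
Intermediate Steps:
Function('z')(y, B) = Mul(22, B)
Function('h')(n, M) = 0 (Function('h')(n, M) = Add(M, Mul(-1, M)) = 0)
Mul(Add(31331, Function('z')(162, 113)), Pow(Add(-41875, Function('h')(Function('C')(-4, 2), 18)), -1)) = Mul(Add(31331, Mul(22, 113)), Pow(Add(-41875, 0), -1)) = Mul(Add(31331, 2486), Pow(-41875, -1)) = Mul(33817, Rational(-1, 41875)) = Rational(-33817, 41875)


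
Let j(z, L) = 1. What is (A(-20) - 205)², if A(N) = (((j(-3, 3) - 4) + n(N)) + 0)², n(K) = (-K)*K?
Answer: 26310137616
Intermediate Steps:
n(K) = -K²
A(N) = (-3 - N²)² (A(N) = (((1 - 4) - N²) + 0)² = ((-3 - N²) + 0)² = (-3 - N²)²)
(A(-20) - 205)² = ((3 + (-20)²)² - 205)² = ((3 + 400)² - 205)² = (403² - 205)² = (162409 - 205)² = 162204² = 26310137616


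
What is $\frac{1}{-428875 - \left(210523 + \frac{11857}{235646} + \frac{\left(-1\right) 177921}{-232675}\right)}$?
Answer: $- \frac{54828933050}{35057554819503341} \approx -1.564 \cdot 10^{-6}$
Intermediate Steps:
$\frac{1}{-428875 - \left(210523 + \frac{11857}{235646} + \frac{\left(-1\right) 177921}{-232675}\right)} = \frac{1}{-428875 - \left(210523 + \frac{11857}{235646} + \frac{177921}{232675}\right)} = \frac{1}{-428875 - \frac{11542796157684591}{54828933050}} = \frac{1}{- \frac{35057554819503341}{54828933050}} = - \frac{54828933050}{35057554819503341}$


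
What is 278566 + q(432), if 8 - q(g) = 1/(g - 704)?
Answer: 75772129/272 ≈ 2.7857e+5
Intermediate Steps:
q(g) = 8 - 1/(-704 + g) (q(g) = 8 - 1/(g - 704) = 8 - 1/(-704 + g))
278566 + q(432) = 278566 + (-5633 + 8*432)/(-704 + 432) = 278566 + (-5633 + 3456)/(-272) = 278566 - 1/272*(-2177) = 278566 + 2177/272 = 75772129/272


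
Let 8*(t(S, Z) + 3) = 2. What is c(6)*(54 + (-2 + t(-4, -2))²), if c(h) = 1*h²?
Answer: 11025/4 ≈ 2756.3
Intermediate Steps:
c(h) = h²
t(S, Z) = -11/4 (t(S, Z) = -3 + (⅛)*2 = -3 + ¼ = -11/4)
c(6)*(54 + (-2 + t(-4, -2))²) = 6²*(54 + (-2 - 11/4)²) = 36*(54 + (-19/4)²) = 36*(54 + 361/16) = 36*(1225/16) = 11025/4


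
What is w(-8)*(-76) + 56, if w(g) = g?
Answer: 664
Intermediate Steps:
w(-8)*(-76) + 56 = -8*(-76) + 56 = 608 + 56 = 664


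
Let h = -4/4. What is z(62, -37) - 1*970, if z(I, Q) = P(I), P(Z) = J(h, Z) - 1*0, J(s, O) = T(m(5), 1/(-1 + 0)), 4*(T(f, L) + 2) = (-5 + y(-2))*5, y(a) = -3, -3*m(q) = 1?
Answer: -982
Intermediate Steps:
h = -1 (h = -4*¼ = -1)
m(q) = -⅓ (m(q) = -⅓*1 = -⅓)
T(f, L) = -12 (T(f, L) = -2 + ((-5 - 3)*5)/4 = -2 + (-8*5)/4 = -2 + (¼)*(-40) = -2 - 10 = -12)
J(s, O) = -12
P(Z) = -12 (P(Z) = -12 - 1*0 = -12 + 0 = -12)
z(I, Q) = -12
z(62, -37) - 1*970 = -12 - 1*970 = -12 - 970 = -982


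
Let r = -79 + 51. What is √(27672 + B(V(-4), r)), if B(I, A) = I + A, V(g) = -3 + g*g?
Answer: 3*√3073 ≈ 166.30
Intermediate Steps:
V(g) = -3 + g²
r = -28
B(I, A) = A + I
√(27672 + B(V(-4), r)) = √(27672 + (-28 + (-3 + (-4)²))) = √(27672 + (-28 + (-3 + 16))) = √(27672 + (-28 + 13)) = √(27672 - 15) = √27657 = 3*√3073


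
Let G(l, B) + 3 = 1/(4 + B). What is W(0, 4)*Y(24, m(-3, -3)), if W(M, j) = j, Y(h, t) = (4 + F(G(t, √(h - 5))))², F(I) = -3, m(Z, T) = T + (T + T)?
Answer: 4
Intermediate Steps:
m(Z, T) = 3*T (m(Z, T) = T + 2*T = 3*T)
G(l, B) = -3 + 1/(4 + B)
Y(h, t) = 1 (Y(h, t) = (4 - 3)² = 1² = 1)
W(0, 4)*Y(24, m(-3, -3)) = 4*1 = 4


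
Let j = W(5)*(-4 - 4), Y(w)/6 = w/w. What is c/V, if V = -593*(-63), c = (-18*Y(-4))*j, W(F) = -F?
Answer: -480/4151 ≈ -0.11563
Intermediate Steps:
Y(w) = 6 (Y(w) = 6*(w/w) = 6*1 = 6)
j = 40 (j = (-1*5)*(-4 - 4) = -5*(-8) = 40)
c = -4320 (c = -18*6*40 = -108*40 = -4320)
V = 37359
c/V = -4320/37359 = -4320*1/37359 = -480/4151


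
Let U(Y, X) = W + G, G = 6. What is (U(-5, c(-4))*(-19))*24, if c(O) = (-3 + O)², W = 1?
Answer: -3192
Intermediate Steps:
U(Y, X) = 7 (U(Y, X) = 1 + 6 = 7)
(U(-5, c(-4))*(-19))*24 = (7*(-19))*24 = -133*24 = -3192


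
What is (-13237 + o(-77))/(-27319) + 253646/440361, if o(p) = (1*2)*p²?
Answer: 7536612893/12030222159 ≈ 0.62647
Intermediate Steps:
o(p) = 2*p²
(-13237 + o(-77))/(-27319) + 253646/440361 = (-13237 + 2*(-77)²)/(-27319) + 253646/440361 = (-13237 + 2*5929)*(-1/27319) + 253646*(1/440361) = (-13237 + 11858)*(-1/27319) + 253646/440361 = -1379*(-1/27319) + 253646/440361 = 1379/27319 + 253646/440361 = 7536612893/12030222159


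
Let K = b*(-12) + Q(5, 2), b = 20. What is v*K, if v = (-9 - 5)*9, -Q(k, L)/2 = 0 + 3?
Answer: 30996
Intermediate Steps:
Q(k, L) = -6 (Q(k, L) = -2*(0 + 3) = -2*3 = -6)
v = -126 (v = -14*9 = -126)
K = -246 (K = 20*(-12) - 6 = -240 - 6 = -246)
v*K = -126*(-246) = 30996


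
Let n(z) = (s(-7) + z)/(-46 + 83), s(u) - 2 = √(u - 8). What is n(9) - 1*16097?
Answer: -595578/37 + I*√15/37 ≈ -16097.0 + 0.10468*I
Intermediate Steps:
s(u) = 2 + √(-8 + u) (s(u) = 2 + √(u - 8) = 2 + √(-8 + u))
n(z) = 2/37 + z/37 + I*√15/37 (n(z) = ((2 + √(-8 - 7)) + z)/(-46 + 83) = ((2 + √(-15)) + z)/37 = ((2 + I*√15) + z)*(1/37) = (2 + z + I*√15)*(1/37) = 2/37 + z/37 + I*√15/37)
n(9) - 1*16097 = (2/37 + (1/37)*9 + I*√15/37) - 1*16097 = (2/37 + 9/37 + I*√15/37) - 16097 = (11/37 + I*√15/37) - 16097 = -595578/37 + I*√15/37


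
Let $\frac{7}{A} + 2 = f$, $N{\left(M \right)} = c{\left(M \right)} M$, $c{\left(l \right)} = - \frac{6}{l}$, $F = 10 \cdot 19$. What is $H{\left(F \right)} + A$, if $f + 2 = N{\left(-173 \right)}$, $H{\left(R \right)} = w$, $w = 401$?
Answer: $\frac{4003}{10} \approx 400.3$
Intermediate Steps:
$F = 190$
$H{\left(R \right)} = 401$
$N{\left(M \right)} = -6$ ($N{\left(M \right)} = - \frac{6}{M} M = -6$)
$f = -8$ ($f = -2 - 6 = -8$)
$A = - \frac{7}{10}$ ($A = \frac{7}{-2 - 8} = \frac{7}{-10} = 7 \left(- \frac{1}{10}\right) = - \frac{7}{10} \approx -0.7$)
$H{\left(F \right)} + A = 401 - \frac{7}{10} = \frac{4003}{10}$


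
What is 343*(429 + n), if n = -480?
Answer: -17493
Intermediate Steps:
343*(429 + n) = 343*(429 - 480) = 343*(-51) = -17493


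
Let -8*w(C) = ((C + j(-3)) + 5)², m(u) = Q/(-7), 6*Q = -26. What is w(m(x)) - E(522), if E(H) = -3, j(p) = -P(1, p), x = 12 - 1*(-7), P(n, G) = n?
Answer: 1175/3528 ≈ 0.33305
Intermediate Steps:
x = 19 (x = 12 + 7 = 19)
Q = -13/3 (Q = (⅙)*(-26) = -13/3 ≈ -4.3333)
m(u) = 13/21 (m(u) = -13/3/(-7) = -13/3*(-⅐) = 13/21)
j(p) = -1 (j(p) = -1*1 = -1)
w(C) = -(4 + C)²/8 (w(C) = -((C - 1) + 5)²/8 = -((-1 + C) + 5)²/8 = -(4 + C)²/8)
w(m(x)) - E(522) = -(4 + 13/21)²/8 - 1*(-3) = -(97/21)²/8 + 3 = -⅛*9409/441 + 3 = -9409/3528 + 3 = 1175/3528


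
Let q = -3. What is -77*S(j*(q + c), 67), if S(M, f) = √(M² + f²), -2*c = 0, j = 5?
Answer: -77*√4714 ≈ -5286.7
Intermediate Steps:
c = 0 (c = -½*0 = 0)
-77*S(j*(q + c), 67) = -77*√((5*(-3 + 0))² + 67²) = -77*√((5*(-3))² + 4489) = -77*√((-15)² + 4489) = -77*√(225 + 4489) = -77*√4714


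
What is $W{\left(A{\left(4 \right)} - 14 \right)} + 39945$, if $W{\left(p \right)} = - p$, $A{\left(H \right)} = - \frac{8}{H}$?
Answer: $39961$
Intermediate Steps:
$W{\left(A{\left(4 \right)} - 14 \right)} + 39945 = - (- \frac{8}{4} - 14) + 39945 = - (\left(-8\right) \frac{1}{4} - 14) + 39945 = - (-2 - 14) + 39945 = \left(-1\right) \left(-16\right) + 39945 = 16 + 39945 = 39961$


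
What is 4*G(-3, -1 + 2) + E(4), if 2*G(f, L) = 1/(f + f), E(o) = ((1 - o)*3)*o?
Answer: -109/3 ≈ -36.333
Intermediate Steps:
E(o) = o*(3 - 3*o) (E(o) = (3 - 3*o)*o = o*(3 - 3*o))
G(f, L) = 1/(4*f) (G(f, L) = 1/(2*(f + f)) = 1/(2*((2*f))) = (1/(2*f))/2 = 1/(4*f))
4*G(-3, -1 + 2) + E(4) = 4*((1/4)/(-3)) + 3*4*(1 - 1*4) = 4*((1/4)*(-1/3)) + 3*4*(1 - 4) = 4*(-1/12) + 3*4*(-3) = -1/3 - 36 = -109/3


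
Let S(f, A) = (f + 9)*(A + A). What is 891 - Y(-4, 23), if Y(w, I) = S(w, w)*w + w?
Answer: 735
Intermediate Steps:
S(f, A) = 2*A*(9 + f) (S(f, A) = (9 + f)*(2*A) = 2*A*(9 + f))
Y(w, I) = w + 2*w²*(9 + w) (Y(w, I) = (2*w*(9 + w))*w + w = 2*w²*(9 + w) + w = w + 2*w²*(9 + w))
891 - Y(-4, 23) = 891 - (-4)*(1 + 2*(-4)*(9 - 4)) = 891 - (-4)*(1 + 2*(-4)*5) = 891 - (-4)*(1 - 40) = 891 - (-4)*(-39) = 891 - 1*156 = 891 - 156 = 735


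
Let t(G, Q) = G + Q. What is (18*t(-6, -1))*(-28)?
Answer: 3528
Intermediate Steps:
(18*t(-6, -1))*(-28) = (18*(-6 - 1))*(-28) = (18*(-7))*(-28) = -126*(-28) = 3528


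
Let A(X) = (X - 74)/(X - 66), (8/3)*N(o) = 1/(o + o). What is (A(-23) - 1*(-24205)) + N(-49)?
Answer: 1689003861/69776 ≈ 24206.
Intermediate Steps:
N(o) = 3/(16*o) (N(o) = 3/(8*(o + o)) = 3/(8*((2*o))) = 3*(1/(2*o))/8 = 3/(16*o))
A(X) = (-74 + X)/(-66 + X)
(A(-23) - 1*(-24205)) + N(-49) = ((-74 - 23)/(-66 - 23) - 1*(-24205)) + (3/16)/(-49) = (-97/(-89) + 24205) + (3/16)*(-1/49) = (-1/89*(-97) + 24205) - 3/784 = (97/89 + 24205) - 3/784 = 2154342/89 - 3/784 = 1689003861/69776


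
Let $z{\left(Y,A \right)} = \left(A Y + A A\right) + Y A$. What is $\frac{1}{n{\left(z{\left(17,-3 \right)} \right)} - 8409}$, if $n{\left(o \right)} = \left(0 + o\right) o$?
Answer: $\frac{1}{240} \approx 0.0041667$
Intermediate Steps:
$z{\left(Y,A \right)} = A^{2} + 2 A Y$ ($z{\left(Y,A \right)} = \left(A Y + A^{2}\right) + A Y = \left(A^{2} + A Y\right) + A Y = A^{2} + 2 A Y$)
$n{\left(o \right)} = o^{2}$ ($n{\left(o \right)} = o o = o^{2}$)
$\frac{1}{n{\left(z{\left(17,-3 \right)} \right)} - 8409} = \frac{1}{\left(- 3 \left(-3 + 2 \cdot 17\right)\right)^{2} - 8409} = \frac{1}{\left(- 3 \left(-3 + 34\right)\right)^{2} - 8409} = \frac{1}{\left(\left(-3\right) 31\right)^{2} - 8409} = \frac{1}{\left(-93\right)^{2} - 8409} = \frac{1}{8649 - 8409} = \frac{1}{240}$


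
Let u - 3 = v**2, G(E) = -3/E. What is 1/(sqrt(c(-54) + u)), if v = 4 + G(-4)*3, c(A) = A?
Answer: -4*I*sqrt(191)/191 ≈ -0.28943*I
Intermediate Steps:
v = 25/4 (v = 4 - 3/(-4)*3 = 4 - 3*(-1/4)*3 = 4 + (3/4)*3 = 4 + 9/4 = 25/4 ≈ 6.2500)
u = 673/16 (u = 3 + (25/4)**2 = 3 + 625/16 = 673/16 ≈ 42.063)
1/(sqrt(c(-54) + u)) = 1/(sqrt(-54 + 673/16)) = 1/(sqrt(-191/16)) = 1/(I*sqrt(191)/4) = -4*I*sqrt(191)/191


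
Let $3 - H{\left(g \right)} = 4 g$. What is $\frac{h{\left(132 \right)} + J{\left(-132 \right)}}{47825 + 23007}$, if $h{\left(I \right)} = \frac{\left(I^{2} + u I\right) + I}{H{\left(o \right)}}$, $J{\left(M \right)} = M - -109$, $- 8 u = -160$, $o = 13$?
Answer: $- \frac{21323}{3470768} \approx -0.0061436$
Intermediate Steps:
$u = 20$ ($u = \left(- \frac{1}{8}\right) \left(-160\right) = 20$)
$J{\left(M \right)} = 109 + M$ ($J{\left(M \right)} = M + 109 = 109 + M$)
$H{\left(g \right)} = 3 - 4 g$
$h{\left(I \right)} = - \frac{3 I}{7} - \frac{I^{2}}{49}$ ($h{\left(I \right)} = \frac{\left(I^{2} + 20 I\right) + I}{3 - 52} = \frac{I^{2} + 21 I}{3 - 52} = \frac{I^{2} + 21 I}{-49} = \left(I^{2} + 21 I\right) \left(- \frac{1}{49}\right) = - \frac{3 I}{7} - \frac{I^{2}}{49}$)
$\frac{h{\left(132 \right)} + J{\left(-132 \right)}}{47825 + 23007} = \frac{\left(- \frac{1}{49}\right) 132 \left(21 + 132\right) + \left(109 - 132\right)}{47825 + 23007} = \frac{\left(- \frac{1}{49}\right) 132 \cdot 153 - 23}{70832} = \left(- \frac{20196}{49} - 23\right) \frac{1}{70832} = \left(- \frac{21323}{49}\right) \frac{1}{70832} = - \frac{21323}{3470768}$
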